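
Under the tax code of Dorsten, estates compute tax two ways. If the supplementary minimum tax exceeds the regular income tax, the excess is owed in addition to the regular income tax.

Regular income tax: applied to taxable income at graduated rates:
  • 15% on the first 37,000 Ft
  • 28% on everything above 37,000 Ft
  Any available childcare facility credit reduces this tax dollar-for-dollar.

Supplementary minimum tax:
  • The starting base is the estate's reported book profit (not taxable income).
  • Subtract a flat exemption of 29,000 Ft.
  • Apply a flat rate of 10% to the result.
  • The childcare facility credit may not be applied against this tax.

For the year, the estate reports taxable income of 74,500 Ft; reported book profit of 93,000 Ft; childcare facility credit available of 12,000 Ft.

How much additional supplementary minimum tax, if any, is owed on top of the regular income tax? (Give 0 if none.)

2,350 Ft

Regular income tax:
  37,000 Ft × 15% = 5,550 Ft
  37,500 Ft × 28% = 10,500 Ft
  → 16,050 Ft
  Less childcare facility credit 12,000 Ft → 4,050 Ft

Supplementary minimum tax:
  Base (reported book profit): 93,000 Ft
  Less exemption 29,000 Ft → base 64,000 Ft
  64,000 Ft × 10% = 6,400 Ft

Excess of supplementary minimum tax over regular income tax: 6,400 Ft − 4,050 Ft = 2,350 Ft.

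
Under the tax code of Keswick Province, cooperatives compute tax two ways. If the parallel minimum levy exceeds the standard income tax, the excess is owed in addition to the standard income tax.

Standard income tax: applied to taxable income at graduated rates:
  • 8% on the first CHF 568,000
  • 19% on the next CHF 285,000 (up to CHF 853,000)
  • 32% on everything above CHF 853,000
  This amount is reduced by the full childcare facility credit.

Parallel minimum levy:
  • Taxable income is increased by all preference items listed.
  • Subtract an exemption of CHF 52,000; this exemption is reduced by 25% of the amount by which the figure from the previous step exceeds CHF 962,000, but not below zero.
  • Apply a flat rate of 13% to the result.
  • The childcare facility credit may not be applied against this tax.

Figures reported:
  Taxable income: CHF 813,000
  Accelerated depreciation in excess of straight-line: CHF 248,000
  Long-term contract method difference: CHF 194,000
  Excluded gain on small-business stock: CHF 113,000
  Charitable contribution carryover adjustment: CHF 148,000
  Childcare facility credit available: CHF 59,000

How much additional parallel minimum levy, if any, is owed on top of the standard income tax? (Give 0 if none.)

Parallel minimum levy:
  Adjusted income: CHF 813,000 + CHF 248,000 + CHF 194,000 + CHF 113,000 + CHF 148,000 = CHF 1,516,000
  Exemption: 25% × (CHF 1,516,000 − CHF 962,000) = CHF 138,500 ≥ CHF 52,000, so the exemption is fully phased out
  Base: CHF 1,516,000 − CHF 0 = CHF 1,516,000
  CHF 1,516,000 × 13% = CHF 197,080

Standard income tax:
  CHF 568,000 × 8% = CHF 45,440
  CHF 245,000 × 19% = CHF 46,550
  → CHF 91,990
  Less childcare facility credit CHF 59,000 → CHF 32,990

Excess of parallel minimum levy over standard income tax: CHF 197,080 − CHF 32,990 = CHF 164,090.

CHF 164,090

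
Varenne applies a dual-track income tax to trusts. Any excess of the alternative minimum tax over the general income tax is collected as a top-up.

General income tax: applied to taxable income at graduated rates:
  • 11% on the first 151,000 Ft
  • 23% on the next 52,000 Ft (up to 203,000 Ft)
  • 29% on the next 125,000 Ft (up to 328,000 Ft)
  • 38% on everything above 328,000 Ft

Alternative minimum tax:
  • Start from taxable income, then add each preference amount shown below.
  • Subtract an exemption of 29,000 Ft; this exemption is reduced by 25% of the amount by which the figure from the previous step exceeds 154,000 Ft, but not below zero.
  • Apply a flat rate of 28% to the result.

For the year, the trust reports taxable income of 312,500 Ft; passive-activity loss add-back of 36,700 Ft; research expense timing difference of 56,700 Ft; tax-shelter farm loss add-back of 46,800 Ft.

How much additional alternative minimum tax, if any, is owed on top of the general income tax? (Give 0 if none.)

66,431 Ft

General income tax:
  151,000 Ft × 11% = 16,610 Ft
  52,000 Ft × 23% = 11,960 Ft
  109,500 Ft × 29% = 31,755 Ft
  → 60,325 Ft

Alternative minimum tax:
  Adjusted income: 312,500 Ft + 36,700 Ft + 56,700 Ft + 46,800 Ft = 452,700 Ft
  Exemption: 25% × (452,700 Ft − 154,000 Ft) = 74,675 Ft ≥ 29,000 Ft, so the exemption is fully phased out
  Base: 452,700 Ft − 0 Ft = 452,700 Ft
  452,700 Ft × 28% = 126,756 Ft

Excess of alternative minimum tax over general income tax: 126,756 Ft − 60,325 Ft = 66,431 Ft.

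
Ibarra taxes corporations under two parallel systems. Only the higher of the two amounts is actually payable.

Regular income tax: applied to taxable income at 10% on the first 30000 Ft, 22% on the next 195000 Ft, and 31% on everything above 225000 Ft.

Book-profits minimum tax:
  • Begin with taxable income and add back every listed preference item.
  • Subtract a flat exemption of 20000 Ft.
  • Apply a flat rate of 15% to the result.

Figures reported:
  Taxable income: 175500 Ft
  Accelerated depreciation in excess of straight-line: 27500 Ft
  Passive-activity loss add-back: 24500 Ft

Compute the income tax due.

Book-profits minimum tax:
  Adjusted income: 175500 Ft + 27500 Ft + 24500 Ft = 227500 Ft
  Less exemption 20000 Ft → base 207500 Ft
  207500 Ft × 15% = 31125 Ft

Regular income tax:
  30000 Ft × 10% = 3000 Ft
  145500 Ft × 22% = 32010 Ft
  → 35010 Ft

35010 Ft > 31125 Ft, so the regular income tax governs.

35010 Ft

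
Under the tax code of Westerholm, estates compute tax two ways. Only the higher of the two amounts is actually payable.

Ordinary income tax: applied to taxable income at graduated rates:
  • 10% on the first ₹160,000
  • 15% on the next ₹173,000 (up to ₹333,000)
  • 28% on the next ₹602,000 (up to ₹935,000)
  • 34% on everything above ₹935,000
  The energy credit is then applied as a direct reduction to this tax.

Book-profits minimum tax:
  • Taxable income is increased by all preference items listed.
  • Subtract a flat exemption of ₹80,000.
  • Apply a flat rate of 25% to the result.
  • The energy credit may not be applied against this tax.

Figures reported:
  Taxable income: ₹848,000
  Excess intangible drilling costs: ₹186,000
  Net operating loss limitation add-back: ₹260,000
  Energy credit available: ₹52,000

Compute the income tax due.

Book-profits minimum tax:
  Adjusted income: ₹848,000 + ₹186,000 + ₹260,000 = ₹1,294,000
  Less exemption ₹80,000 → base ₹1,214,000
  ₹1,214,000 × 25% = ₹303,500

Ordinary income tax:
  ₹160,000 × 10% = ₹16,000
  ₹173,000 × 15% = ₹25,950
  ₹515,000 × 28% = ₹144,200
  → ₹186,150
  Less energy credit ₹52,000 → ₹134,150

₹303,500 > ₹134,150, so the book-profits minimum tax is the binding amount.

₹303,500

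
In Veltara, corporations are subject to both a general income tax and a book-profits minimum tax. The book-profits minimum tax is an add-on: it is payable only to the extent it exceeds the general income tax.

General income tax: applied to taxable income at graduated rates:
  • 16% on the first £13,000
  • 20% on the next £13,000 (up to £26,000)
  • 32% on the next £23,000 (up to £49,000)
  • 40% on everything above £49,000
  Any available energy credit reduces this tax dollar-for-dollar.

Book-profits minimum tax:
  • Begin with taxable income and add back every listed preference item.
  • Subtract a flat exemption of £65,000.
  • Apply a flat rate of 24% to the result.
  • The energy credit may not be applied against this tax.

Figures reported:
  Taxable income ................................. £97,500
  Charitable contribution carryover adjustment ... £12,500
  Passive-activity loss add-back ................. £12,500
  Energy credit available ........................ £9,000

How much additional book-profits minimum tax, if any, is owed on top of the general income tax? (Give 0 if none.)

£0

General income tax:
  £13,000 × 16% = £2,080
  £13,000 × 20% = £2,600
  £23,000 × 32% = £7,360
  £48,500 × 40% = £19,400
  → £31,440
  Less energy credit £9,000 → £22,440

Book-profits minimum tax:
  Adjusted income: £97,500 + £12,500 + £12,500 = £122,500
  Less exemption £65,000 → base £57,500
  £57,500 × 24% = £13,800

£13,800 ≤ £22,440, so no add-on is due.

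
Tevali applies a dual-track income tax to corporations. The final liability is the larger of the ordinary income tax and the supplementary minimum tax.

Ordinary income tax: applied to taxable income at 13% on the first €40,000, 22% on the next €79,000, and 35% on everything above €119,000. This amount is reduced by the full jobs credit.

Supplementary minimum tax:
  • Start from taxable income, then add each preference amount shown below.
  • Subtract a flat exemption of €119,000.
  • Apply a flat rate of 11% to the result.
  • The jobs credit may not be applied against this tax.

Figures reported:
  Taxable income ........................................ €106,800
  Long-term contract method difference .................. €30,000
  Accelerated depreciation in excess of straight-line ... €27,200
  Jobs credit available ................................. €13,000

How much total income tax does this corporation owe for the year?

€6,896

Supplementary minimum tax:
  Adjusted income: €106,800 + €30,000 + €27,200 = €164,000
  Less exemption €119,000 → base €45,000
  €45,000 × 11% = €4,950

Ordinary income tax:
  €40,000 × 13% = €5,200
  €66,800 × 22% = €14,696
  → €19,896
  Less jobs credit €13,000 → €6,896

€6,896 > €4,950, so the ordinary income tax governs.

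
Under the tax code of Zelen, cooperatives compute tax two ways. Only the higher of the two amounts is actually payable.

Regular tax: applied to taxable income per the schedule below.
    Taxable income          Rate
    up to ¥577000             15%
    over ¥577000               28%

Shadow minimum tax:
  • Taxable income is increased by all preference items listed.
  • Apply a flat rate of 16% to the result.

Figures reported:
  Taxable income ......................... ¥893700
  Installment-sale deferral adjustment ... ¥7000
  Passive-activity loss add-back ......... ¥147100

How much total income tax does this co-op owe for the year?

Regular tax:
  ¥577000 × 15% = ¥86550
  ¥316700 × 28% = ¥88676
  → ¥175226

Shadow minimum tax:
  Adjusted income: ¥893700 + ¥7000 + ¥147100 = ¥1047800
  ¥1047800 × 16% = ¥167648

¥175226 > ¥167648, so the regular tax governs.

¥175226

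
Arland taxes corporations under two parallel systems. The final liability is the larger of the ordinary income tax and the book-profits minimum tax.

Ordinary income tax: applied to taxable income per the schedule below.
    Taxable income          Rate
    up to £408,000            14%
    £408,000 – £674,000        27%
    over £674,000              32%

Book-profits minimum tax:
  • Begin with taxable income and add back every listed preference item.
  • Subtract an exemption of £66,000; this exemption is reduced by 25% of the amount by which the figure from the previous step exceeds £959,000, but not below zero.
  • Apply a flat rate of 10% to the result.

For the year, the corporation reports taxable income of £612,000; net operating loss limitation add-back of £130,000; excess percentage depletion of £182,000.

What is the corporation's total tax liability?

Book-profits minimum tax:
  Adjusted income: £612,000 + £130,000 + £182,000 = £924,000
  Exemption: £924,000 ≤ £959,000, so full £66,000 applies
  Base: £924,000 − £66,000 = £858,000
  £858,000 × 10% = £85,800

Ordinary income tax:
  £408,000 × 14% = £57,120
  £204,000 × 27% = £55,080
  → £112,200

£112,200 > £85,800, so the ordinary income tax governs.

£112,200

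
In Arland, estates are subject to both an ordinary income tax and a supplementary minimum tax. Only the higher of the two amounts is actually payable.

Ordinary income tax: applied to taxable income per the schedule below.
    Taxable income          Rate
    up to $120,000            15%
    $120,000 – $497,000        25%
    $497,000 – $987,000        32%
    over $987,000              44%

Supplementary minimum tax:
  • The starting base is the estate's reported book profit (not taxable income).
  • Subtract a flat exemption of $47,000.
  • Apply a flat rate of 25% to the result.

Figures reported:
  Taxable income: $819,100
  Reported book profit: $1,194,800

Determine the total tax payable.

Ordinary income tax:
  $120,000 × 15% = $18,000
  $377,000 × 25% = $94,250
  $322,100 × 32% = $103,072
  → $215,322

Supplementary minimum tax:
  Base (reported book profit): $1,194,800
  Less exemption $47,000 → base $1,147,800
  $1,147,800 × 25% = $286,950

$286,950 > $215,322, so the supplementary minimum tax is the binding amount.

$286,950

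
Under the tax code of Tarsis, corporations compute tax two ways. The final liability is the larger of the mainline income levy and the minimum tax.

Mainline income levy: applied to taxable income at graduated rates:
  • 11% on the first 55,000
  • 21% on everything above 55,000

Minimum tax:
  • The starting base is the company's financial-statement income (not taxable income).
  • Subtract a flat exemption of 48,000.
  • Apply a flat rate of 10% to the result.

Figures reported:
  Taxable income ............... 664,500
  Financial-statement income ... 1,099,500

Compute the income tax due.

134,045

Minimum tax:
  Base (financial-statement income): 1,099,500
  Less exemption 48,000 → base 1,051,500
  1,051,500 × 10% = 105,150

Mainline income levy:
  55,000 × 11% = 6,050
  609,500 × 21% = 127,995
  → 134,045

134,045 > 105,150, so the mainline income levy governs.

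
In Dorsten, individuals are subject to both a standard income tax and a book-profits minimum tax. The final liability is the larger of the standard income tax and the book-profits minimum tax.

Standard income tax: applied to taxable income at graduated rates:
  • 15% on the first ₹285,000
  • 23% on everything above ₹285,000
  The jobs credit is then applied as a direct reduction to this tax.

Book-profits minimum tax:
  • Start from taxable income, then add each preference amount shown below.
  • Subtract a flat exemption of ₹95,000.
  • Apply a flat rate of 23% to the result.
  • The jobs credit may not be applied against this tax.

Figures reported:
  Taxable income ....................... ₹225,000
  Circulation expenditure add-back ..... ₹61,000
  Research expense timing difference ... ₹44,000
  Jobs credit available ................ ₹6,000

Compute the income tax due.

Standard income tax:
  ₹225,000 × 15% = ₹33,750
  Less jobs credit ₹6,000 → ₹27,750

Book-profits minimum tax:
  Adjusted income: ₹225,000 + ₹61,000 + ₹44,000 = ₹330,000
  Less exemption ₹95,000 → base ₹235,000
  ₹235,000 × 23% = ₹54,050

₹54,050 > ₹27,750, so the book-profits minimum tax is the binding amount.

₹54,050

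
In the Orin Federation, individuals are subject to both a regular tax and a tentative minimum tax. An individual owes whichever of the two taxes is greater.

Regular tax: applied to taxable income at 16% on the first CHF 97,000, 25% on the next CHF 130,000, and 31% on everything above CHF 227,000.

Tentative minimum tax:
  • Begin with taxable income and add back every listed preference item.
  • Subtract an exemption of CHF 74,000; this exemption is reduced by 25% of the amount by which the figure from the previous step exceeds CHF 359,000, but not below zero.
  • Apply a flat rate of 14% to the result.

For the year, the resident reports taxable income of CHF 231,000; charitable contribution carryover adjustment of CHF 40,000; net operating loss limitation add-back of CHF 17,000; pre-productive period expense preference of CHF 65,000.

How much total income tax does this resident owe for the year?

CHF 49,260

Tentative minimum tax:
  Adjusted income: CHF 231,000 + CHF 40,000 + CHF 17,000 + CHF 65,000 = CHF 353,000
  Exemption: CHF 353,000 ≤ CHF 359,000, so full CHF 74,000 applies
  Base: CHF 353,000 − CHF 74,000 = CHF 279,000
  CHF 279,000 × 14% = CHF 39,060

Regular tax:
  CHF 97,000 × 16% = CHF 15,520
  CHF 130,000 × 25% = CHF 32,500
  CHF 4,000 × 31% = CHF 1,240
  → CHF 49,260

CHF 49,260 > CHF 39,060, so the regular tax governs.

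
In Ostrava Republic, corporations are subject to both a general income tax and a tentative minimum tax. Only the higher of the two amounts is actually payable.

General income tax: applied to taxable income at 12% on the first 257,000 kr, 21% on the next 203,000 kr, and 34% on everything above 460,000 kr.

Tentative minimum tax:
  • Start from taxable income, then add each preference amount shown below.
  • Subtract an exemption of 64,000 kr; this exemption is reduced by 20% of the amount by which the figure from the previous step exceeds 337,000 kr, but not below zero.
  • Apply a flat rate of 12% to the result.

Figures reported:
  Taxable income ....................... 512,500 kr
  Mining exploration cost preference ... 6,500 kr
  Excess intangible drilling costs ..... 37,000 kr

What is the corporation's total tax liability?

General income tax:
  257,000 kr × 12% = 30,840 kr
  203,000 kr × 21% = 42,630 kr
  52,500 kr × 34% = 17,850 kr
  → 91,320 kr

Tentative minimum tax:
  Adjusted income: 512,500 kr + 6,500 kr + 37,000 kr = 556,000 kr
  Exemption: 64,000 kr − 20% × (556,000 kr − 337,000 kr) = 64,000 kr − 43,800 kr = 20,200 kr
  Base: 556,000 kr − 20,200 kr = 535,800 kr
  535,800 kr × 12% = 64,296 kr

91,320 kr > 64,296 kr, so the general income tax governs.

91,320 kr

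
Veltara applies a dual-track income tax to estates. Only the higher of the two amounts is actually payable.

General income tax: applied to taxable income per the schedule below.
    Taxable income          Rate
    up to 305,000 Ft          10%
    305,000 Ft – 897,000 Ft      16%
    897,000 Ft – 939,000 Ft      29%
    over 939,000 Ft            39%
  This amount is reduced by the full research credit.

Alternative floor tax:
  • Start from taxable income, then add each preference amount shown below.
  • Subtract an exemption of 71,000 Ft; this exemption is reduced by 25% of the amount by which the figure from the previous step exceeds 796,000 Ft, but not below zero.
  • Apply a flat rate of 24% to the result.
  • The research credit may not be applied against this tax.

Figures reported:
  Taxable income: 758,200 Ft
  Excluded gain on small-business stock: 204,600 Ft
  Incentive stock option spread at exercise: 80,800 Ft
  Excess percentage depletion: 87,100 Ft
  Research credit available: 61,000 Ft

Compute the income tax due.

Alternative floor tax:
  Adjusted income: 758,200 Ft + 204,600 Ft + 80,800 Ft + 87,100 Ft = 1,130,700 Ft
  Exemption: 25% × (1,130,700 Ft − 796,000 Ft) = 83,675 Ft ≥ 71,000 Ft, so the exemption is fully phased out
  Base: 1,130,700 Ft − 0 Ft = 1,130,700 Ft
  1,130,700 Ft × 24% = 271,368 Ft

General income tax:
  305,000 Ft × 10% = 30,500 Ft
  453,200 Ft × 16% = 72,512 Ft
  → 103,012 Ft
  Less research credit 61,000 Ft → 42,012 Ft

271,368 Ft > 42,012 Ft, so the alternative floor tax is the binding amount.

271,368 Ft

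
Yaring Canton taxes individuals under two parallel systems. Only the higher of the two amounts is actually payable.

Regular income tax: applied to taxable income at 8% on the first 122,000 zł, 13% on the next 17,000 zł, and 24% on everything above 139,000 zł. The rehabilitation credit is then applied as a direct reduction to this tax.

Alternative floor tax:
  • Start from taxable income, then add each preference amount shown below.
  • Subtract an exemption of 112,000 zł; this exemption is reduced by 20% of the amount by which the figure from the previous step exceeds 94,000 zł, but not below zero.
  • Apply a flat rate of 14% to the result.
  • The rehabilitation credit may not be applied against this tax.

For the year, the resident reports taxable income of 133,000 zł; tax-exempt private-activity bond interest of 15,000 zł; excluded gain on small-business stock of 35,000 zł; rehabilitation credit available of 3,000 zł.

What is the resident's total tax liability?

12,432 zł

Regular income tax:
  122,000 zł × 8% = 9,760 zł
  11,000 zł × 13% = 1,430 zł
  → 11,190 zł
  Less rehabilitation credit 3,000 zł → 8,190 zł

Alternative floor tax:
  Adjusted income: 133,000 zł + 15,000 zł + 35,000 zł = 183,000 zł
  Exemption: 112,000 zł − 20% × (183,000 zł − 94,000 zł) = 112,000 zł − 17,800 zł = 94,200 zł
  Base: 183,000 zł − 94,200 zł = 88,800 zł
  88,800 zł × 14% = 12,432 zł

12,432 zł > 8,190 zł, so the alternative floor tax is the binding amount.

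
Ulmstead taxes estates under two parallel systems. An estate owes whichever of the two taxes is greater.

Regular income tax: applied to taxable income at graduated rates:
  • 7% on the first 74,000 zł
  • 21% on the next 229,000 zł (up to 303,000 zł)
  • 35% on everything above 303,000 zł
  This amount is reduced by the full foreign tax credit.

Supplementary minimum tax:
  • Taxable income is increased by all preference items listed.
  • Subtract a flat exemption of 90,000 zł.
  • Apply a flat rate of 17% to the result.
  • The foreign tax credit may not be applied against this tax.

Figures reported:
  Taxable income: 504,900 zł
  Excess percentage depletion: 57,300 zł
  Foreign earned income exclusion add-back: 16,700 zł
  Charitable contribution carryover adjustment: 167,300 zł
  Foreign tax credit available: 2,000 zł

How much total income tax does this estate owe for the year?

121,935 zł

Regular income tax:
  74,000 zł × 7% = 5,180 zł
  229,000 zł × 21% = 48,090 zł
  201,900 zł × 35% = 70,665 zł
  → 123,935 zł
  Less foreign tax credit 2,000 zł → 121,935 zł

Supplementary minimum tax:
  Adjusted income: 504,900 zł + 57,300 zł + 16,700 zł + 167,300 zł = 746,200 zł
  Less exemption 90,000 zł → base 656,200 zł
  656,200 zł × 17% = 111,554 zł

121,935 zł > 111,554 zł, so the regular income tax governs.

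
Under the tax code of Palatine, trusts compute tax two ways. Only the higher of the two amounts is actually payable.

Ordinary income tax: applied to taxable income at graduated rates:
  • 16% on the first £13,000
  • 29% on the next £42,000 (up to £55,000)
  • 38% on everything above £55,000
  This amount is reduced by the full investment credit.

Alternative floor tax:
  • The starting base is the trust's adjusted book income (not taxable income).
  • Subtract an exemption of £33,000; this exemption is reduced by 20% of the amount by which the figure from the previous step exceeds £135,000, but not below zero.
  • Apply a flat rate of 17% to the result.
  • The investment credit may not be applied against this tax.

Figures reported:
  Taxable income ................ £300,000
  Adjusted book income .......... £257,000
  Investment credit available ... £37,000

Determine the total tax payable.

Alternative floor tax:
  Base (adjusted book income): £257,000
  Exemption: £33,000 − 20% × (£257,000 − £135,000) = £33,000 − £24,400 = £8,600
  Base: £257,000 − £8,600 = £248,400
  £248,400 × 17% = £42,228

Ordinary income tax:
  £13,000 × 16% = £2,080
  £42,000 × 29% = £12,180
  £245,000 × 38% = £93,100
  → £107,360
  Less investment credit £37,000 → £70,360

£70,360 > £42,228, so the ordinary income tax governs.

£70,360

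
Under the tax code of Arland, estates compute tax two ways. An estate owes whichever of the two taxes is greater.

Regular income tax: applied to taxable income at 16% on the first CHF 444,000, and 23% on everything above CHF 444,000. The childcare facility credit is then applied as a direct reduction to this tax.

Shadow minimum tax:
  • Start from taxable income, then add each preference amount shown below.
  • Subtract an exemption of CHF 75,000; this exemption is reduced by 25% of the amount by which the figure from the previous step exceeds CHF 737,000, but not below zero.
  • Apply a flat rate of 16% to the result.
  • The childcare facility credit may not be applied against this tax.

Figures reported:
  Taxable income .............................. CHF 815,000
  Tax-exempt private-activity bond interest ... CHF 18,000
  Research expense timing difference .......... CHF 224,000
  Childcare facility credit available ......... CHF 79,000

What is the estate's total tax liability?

CHF 169,120

Regular income tax:
  CHF 444,000 × 16% = CHF 71,040
  CHF 371,000 × 23% = CHF 85,330
  → CHF 156,370
  Less childcare facility credit CHF 79,000 → CHF 77,370

Shadow minimum tax:
  Adjusted income: CHF 815,000 + CHF 18,000 + CHF 224,000 = CHF 1,057,000
  Exemption: 25% × (CHF 1,057,000 − CHF 737,000) = CHF 80,000 ≥ CHF 75,000, so the exemption is fully phased out
  Base: CHF 1,057,000 − CHF 0 = CHF 1,057,000
  CHF 1,057,000 × 16% = CHF 169,120

CHF 169,120 > CHF 77,370, so the shadow minimum tax is the binding amount.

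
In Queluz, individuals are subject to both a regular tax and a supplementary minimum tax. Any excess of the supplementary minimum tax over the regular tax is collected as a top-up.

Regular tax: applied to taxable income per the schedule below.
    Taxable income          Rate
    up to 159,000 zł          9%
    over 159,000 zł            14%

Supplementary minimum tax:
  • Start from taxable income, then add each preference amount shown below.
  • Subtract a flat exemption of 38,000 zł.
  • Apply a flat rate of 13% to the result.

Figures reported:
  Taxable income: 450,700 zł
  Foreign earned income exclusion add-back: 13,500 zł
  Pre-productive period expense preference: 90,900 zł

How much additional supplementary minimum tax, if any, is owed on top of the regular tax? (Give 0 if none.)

12,075 zł

Supplementary minimum tax:
  Adjusted income: 450,700 zł + 13,500 zł + 90,900 zł = 555,100 zł
  Less exemption 38,000 zł → base 517,100 zł
  517,100 zł × 13% = 67,223 zł

Regular tax:
  159,000 zł × 9% = 14,310 zł
  291,700 zł × 14% = 40,838 zł
  → 55,148 zł

Excess of supplementary minimum tax over regular tax: 67,223 zł − 55,148 zł = 12,075 zł.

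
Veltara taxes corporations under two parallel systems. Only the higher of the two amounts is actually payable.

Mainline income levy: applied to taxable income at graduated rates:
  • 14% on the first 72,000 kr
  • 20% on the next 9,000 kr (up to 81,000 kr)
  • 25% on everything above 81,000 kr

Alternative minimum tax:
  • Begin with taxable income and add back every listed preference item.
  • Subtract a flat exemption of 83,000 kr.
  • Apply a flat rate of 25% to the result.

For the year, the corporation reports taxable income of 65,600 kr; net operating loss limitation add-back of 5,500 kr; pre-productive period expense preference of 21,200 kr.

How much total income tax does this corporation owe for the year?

Mainline income levy:
  65,600 kr × 14% = 9,184 kr

Alternative minimum tax:
  Adjusted income: 65,600 kr + 5,500 kr + 21,200 kr = 92,300 kr
  Less exemption 83,000 kr → base 9,300 kr
  9,300 kr × 25% = 2,325 kr

9,184 kr > 2,325 kr, so the mainline income levy governs.

9,184 kr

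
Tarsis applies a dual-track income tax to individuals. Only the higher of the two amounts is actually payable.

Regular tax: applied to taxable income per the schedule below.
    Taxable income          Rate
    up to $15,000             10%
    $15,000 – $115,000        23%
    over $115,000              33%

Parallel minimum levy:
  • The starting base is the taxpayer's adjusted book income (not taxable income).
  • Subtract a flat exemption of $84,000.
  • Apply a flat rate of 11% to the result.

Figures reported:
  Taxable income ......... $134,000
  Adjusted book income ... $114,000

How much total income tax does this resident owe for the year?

Regular tax:
  $15,000 × 10% = $1,500
  $100,000 × 23% = $23,000
  $19,000 × 33% = $6,270
  → $30,770

Parallel minimum levy:
  Base (adjusted book income): $114,000
  Less exemption $84,000 → base $30,000
  $30,000 × 11% = $3,300

$30,770 > $3,300, so the regular tax governs.

$30,770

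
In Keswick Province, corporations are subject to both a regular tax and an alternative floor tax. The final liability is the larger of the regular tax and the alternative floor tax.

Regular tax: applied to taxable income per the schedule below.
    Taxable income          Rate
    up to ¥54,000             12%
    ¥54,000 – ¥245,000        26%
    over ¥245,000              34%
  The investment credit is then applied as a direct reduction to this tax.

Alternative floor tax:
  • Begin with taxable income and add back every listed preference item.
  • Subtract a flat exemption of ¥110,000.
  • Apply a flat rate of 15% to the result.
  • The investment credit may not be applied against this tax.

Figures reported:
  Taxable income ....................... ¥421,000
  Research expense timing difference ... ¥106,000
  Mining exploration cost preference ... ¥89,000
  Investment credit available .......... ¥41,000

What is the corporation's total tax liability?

Regular tax:
  ¥54,000 × 12% = ¥6,480
  ¥191,000 × 26% = ¥49,660
  ¥176,000 × 34% = ¥59,840
  → ¥115,980
  Less investment credit ¥41,000 → ¥74,980

Alternative floor tax:
  Adjusted income: ¥421,000 + ¥106,000 + ¥89,000 = ¥616,000
  Less exemption ¥110,000 → base ¥506,000
  ¥506,000 × 15% = ¥75,900

¥75,900 > ¥74,980, so the alternative floor tax is the binding amount.

¥75,900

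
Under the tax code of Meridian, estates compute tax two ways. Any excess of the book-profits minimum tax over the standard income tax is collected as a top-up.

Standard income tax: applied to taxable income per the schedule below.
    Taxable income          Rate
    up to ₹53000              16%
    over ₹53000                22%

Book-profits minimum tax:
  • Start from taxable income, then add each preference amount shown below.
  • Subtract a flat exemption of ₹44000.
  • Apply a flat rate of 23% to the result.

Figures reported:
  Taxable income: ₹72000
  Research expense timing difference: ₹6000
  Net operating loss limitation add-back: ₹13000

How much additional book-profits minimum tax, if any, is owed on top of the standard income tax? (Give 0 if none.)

₹0

Standard income tax:
  ₹53000 × 16% = ₹8480
  ₹19000 × 22% = ₹4180
  → ₹12660

Book-profits minimum tax:
  Adjusted income: ₹72000 + ₹6000 + ₹13000 = ₹91000
  Less exemption ₹44000 → base ₹47000
  ₹47000 × 23% = ₹10810

₹10810 ≤ ₹12660, so no add-on is due.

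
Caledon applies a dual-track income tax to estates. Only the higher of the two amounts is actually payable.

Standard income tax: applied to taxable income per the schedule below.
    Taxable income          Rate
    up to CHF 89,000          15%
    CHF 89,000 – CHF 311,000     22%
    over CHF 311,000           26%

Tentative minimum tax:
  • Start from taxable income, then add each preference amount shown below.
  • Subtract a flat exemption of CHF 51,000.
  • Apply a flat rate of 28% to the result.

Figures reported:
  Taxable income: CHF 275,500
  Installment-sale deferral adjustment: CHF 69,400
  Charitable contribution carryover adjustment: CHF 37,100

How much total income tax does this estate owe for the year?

CHF 92,680

Tentative minimum tax:
  Adjusted income: CHF 275,500 + CHF 69,400 + CHF 37,100 = CHF 382,000
  Less exemption CHF 51,000 → base CHF 331,000
  CHF 331,000 × 28% = CHF 92,680

Standard income tax:
  CHF 89,000 × 15% = CHF 13,350
  CHF 186,500 × 22% = CHF 41,030
  → CHF 54,380

CHF 92,680 > CHF 54,380, so the tentative minimum tax is the binding amount.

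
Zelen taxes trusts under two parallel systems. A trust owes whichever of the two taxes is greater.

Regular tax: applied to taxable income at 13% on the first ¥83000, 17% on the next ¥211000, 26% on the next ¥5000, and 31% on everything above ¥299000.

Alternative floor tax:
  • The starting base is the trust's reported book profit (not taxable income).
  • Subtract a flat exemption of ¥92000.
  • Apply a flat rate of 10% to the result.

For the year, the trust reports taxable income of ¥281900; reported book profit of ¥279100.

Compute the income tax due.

Regular tax:
  ¥83000 × 13% = ¥10790
  ¥198900 × 17% = ¥33813
  → ¥44603

Alternative floor tax:
  Base (reported book profit): ¥279100
  Less exemption ¥92000 → base ¥187100
  ¥187100 × 10% = ¥18710

¥44603 > ¥18710, so the regular tax governs.

¥44603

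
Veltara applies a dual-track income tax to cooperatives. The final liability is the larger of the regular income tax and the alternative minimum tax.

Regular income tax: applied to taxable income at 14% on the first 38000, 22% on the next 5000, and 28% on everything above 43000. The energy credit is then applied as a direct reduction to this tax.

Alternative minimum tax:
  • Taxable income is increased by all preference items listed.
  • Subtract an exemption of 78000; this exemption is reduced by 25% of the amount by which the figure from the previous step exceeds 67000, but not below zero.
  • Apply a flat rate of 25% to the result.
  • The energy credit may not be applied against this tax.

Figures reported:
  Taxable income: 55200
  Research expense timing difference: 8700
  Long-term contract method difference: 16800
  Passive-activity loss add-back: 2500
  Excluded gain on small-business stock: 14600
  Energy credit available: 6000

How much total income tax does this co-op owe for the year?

Regular income tax:
  38000 × 14% = 5320
  5000 × 22% = 1100
  12200 × 28% = 3416
  → 9836
  Less energy credit 6000 → 3836

Alternative minimum tax:
  Adjusted income: 55200 + 8700 + 16800 + 2500 + 14600 = 97800
  Exemption: 78000 − 25% × (97800 − 67000) = 78000 − 7700 = 70300
  Base: 97800 − 70300 = 27500
  27500 × 25% = 6875

6875 > 3836, so the alternative minimum tax is the binding amount.

6875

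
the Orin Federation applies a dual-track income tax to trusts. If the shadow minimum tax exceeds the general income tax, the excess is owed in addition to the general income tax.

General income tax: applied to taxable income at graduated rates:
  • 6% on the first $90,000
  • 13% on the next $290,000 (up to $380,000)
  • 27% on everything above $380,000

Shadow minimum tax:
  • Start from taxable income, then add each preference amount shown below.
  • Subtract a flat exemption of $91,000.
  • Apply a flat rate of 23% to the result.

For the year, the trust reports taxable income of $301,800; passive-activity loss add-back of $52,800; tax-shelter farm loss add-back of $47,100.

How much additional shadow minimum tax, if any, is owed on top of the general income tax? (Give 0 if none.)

Shadow minimum tax:
  Adjusted income: $301,800 + $52,800 + $47,100 = $401,700
  Less exemption $91,000 → base $310,700
  $310,700 × 23% = $71,461

General income tax:
  $90,000 × 6% = $5,400
  $211,800 × 13% = $27,534
  → $32,934

Excess of shadow minimum tax over general income tax: $71,461 − $32,934 = $38,527.

$38,527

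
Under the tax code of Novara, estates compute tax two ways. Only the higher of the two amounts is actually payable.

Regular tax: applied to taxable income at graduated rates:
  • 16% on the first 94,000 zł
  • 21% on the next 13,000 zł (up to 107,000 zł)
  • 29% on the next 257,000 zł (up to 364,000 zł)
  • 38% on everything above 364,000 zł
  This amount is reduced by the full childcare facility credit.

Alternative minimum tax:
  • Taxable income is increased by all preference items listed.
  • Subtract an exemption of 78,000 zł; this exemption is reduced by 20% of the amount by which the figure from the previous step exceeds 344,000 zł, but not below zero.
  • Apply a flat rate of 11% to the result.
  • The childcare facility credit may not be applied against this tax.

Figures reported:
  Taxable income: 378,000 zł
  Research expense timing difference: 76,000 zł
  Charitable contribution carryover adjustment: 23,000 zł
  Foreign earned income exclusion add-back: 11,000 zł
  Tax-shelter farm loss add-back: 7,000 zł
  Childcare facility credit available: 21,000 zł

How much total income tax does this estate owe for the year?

Alternative minimum tax:
  Adjusted income: 378,000 zł + 76,000 zł + 23,000 zł + 11,000 zł + 7,000 zł = 495,000 zł
  Exemption: 78,000 zł − 20% × (495,000 zł − 344,000 zł) = 78,000 zł − 30,200 zł = 47,800 zł
  Base: 495,000 zł − 47,800 zł = 447,200 zł
  447,200 zł × 11% = 49,192 zł

Regular tax:
  94,000 zł × 16% = 15,040 zł
  13,000 zł × 21% = 2,730 zł
  257,000 zł × 29% = 74,530 zł
  14,000 zł × 38% = 5,320 zł
  → 97,620 zł
  Less childcare facility credit 21,000 zł → 76,620 zł

76,620 zł > 49,192 zł, so the regular tax governs.

76,620 zł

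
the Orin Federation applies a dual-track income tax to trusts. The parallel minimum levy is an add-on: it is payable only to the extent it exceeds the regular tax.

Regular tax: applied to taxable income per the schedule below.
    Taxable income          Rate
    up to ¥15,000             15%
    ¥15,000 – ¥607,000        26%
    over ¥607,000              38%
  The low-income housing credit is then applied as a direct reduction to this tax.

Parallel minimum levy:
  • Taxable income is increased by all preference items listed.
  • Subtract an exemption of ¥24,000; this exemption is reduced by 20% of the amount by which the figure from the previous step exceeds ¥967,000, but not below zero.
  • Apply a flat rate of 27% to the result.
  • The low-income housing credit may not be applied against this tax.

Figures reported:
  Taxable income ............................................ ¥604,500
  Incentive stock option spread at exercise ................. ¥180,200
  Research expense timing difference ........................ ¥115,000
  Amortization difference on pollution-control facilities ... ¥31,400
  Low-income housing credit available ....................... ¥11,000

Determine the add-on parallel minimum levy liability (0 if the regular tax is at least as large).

¥100,397

Regular tax:
  ¥15,000 × 15% = ¥2,250
  ¥589,500 × 26% = ¥153,270
  → ¥155,520
  Less low-income housing credit ¥11,000 → ¥144,520

Parallel minimum levy:
  Adjusted income: ¥604,500 + ¥180,200 + ¥115,000 + ¥31,400 = ¥931,100
  Exemption: ¥931,100 ≤ ¥967,000, so full ¥24,000 applies
  Base: ¥931,100 − ¥24,000 = ¥907,100
  ¥907,100 × 27% = ¥244,917

Excess of parallel minimum levy over regular tax: ¥244,917 − ¥144,520 = ¥100,397.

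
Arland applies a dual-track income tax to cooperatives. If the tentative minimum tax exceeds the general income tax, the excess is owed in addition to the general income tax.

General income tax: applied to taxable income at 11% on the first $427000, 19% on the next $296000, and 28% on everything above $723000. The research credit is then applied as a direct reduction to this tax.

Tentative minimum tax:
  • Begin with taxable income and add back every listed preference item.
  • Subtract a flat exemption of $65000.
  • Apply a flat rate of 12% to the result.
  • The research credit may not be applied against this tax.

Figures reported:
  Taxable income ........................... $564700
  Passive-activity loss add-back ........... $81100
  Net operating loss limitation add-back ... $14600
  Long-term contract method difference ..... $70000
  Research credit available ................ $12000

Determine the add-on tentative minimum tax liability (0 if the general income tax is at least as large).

$18715

General income tax:
  $427000 × 11% = $46970
  $137700 × 19% = $26163
  → $73133
  Less research credit $12000 → $61133

Tentative minimum tax:
  Adjusted income: $564700 + $81100 + $14600 + $70000 = $730400
  Less exemption $65000 → base $665400
  $665400 × 12% = $79848

Excess of tentative minimum tax over general income tax: $79848 − $61133 = $18715.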